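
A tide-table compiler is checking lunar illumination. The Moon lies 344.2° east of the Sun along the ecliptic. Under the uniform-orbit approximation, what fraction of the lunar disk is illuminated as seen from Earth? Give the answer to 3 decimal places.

Half-versine of 344.2°: (1 − 0.962)/2 = 0.019.

0.019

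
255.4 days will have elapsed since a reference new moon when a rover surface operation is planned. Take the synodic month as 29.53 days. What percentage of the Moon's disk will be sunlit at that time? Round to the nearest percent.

80%

255.4/29.53 = 8.649 lunations, so 8 complete cycles and 19.16 d into the next.
Elongation θ = 360° × 19.16/29.53 ≈ 233.6°.
cos 233.6° = (-0.594), so f = (1 − (-0.594))/2 = 0.797, so 80%.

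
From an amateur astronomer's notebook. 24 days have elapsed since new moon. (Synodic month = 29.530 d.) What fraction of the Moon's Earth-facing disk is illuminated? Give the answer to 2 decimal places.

0.31

Phase angle: θ = 360°·(24 d)/(29.530 d) = 292.6°.
Illuminated fraction = (1 − cos 292.6°)/2 = (1 − 0.384)/2 ≈ 0.308.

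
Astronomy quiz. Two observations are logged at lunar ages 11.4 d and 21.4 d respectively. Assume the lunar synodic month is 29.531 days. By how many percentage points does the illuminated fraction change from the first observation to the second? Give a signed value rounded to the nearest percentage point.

First observation: θ = 360°·11.4/29.531 = 139.0°, so f = 0.877.
Second observation: θ = 260.9°, f = 0.579.
Δf = 0.579 − 0.877 = -0.298, i.e. -30 pp.

-30 percentage points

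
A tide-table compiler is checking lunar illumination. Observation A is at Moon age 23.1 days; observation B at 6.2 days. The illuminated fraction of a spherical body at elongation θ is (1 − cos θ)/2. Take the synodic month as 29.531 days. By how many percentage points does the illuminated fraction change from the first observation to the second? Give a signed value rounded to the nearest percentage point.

First observation: θ = 360°·23.1/29.531 = 281.6°, so f = 0.399.
Second observation: θ = 75.6°, f = 0.375.
Δf = 0.375 − 0.399 = -0.024, i.e. -2 pp.

-2 pp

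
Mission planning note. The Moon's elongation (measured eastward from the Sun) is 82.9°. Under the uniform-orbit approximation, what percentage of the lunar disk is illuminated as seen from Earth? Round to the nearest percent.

f = (1 − cos 82.9°)/2 = (1 − 0.124)/2 ≈ 0.438, i.e. 44%.

44%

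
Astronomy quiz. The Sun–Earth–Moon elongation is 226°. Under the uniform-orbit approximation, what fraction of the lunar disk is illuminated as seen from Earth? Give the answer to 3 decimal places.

cos 226° = (-0.695), so f = (1 − (-0.695))/2 = 0.847.

0.847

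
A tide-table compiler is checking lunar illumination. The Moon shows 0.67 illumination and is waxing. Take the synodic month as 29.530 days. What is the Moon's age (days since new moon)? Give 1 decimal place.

9.0 days

From f = (1 − cos θ)/2: cos θ = 1 − 2×0.67 = -0.340; arccos → 109.9°.
Before full moon the principal value applies: θ = 109.9°.
That fraction of the synodic month is 109.9/360 × 29.530 d ≈ 9.01 d.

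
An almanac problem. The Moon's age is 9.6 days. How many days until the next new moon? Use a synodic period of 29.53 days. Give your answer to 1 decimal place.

One full lunation from the last new moon is 29.53 d; remaining = 29.53 − 9.6 = 19.930 d.

19.9 days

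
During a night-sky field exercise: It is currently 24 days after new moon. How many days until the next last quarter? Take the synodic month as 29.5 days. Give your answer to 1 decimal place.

27.6 days

Last quarter is 0.75 of the way through the cycle: age 0.75 × 29.5 = 22.125 d.
Already past this cycle's last quarter; the next is at 22.125 + 29.5 = 51.625 d, so 51.625 − 24 = 27.625 days.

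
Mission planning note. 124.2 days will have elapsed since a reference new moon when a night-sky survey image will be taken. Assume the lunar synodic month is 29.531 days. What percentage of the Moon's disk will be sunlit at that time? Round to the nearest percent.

Reduce mod P: 124.2 − 4×29.531 = 6.08 d into the current lunation.
Phase angle: θ = 360°·(6.08 d)/(29.531 d) = 74.1°.
With cos θ = 0.274, the lit fraction is (1 − 0.274)/2 ≈ 0.363, so 36%.

36%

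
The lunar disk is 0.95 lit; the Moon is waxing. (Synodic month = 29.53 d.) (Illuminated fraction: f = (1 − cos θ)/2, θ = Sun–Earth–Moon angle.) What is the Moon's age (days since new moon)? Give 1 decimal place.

12.6 days

From f = (1 − cos θ)/2: cos θ = 1 − 2×0.95 = -0.900; arccos → 154.2°.
Waxing ⇒ before full, so θ = 154.2°.
Age = 29.53 × 154.2°/360° ≈ 12.65 days.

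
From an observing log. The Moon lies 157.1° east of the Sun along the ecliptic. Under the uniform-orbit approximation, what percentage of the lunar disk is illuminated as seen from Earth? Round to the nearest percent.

f = (1 − cos 157.1°)/2 = (1 − (-0.921))/2 ≈ 0.961, i.e. 96%.

96%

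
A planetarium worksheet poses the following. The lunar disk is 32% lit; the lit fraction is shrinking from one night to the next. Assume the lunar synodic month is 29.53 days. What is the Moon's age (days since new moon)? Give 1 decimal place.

cos θ = 1 − 2f = 0.360, giving a principal value of 68.9°.
Since the Moon is past full (waning), take the reflex angle: θ = 360° − 68.9° = 291.1°.
Age = 29.53 × 291.1°/360° ≈ 23.88 days.

23.9 days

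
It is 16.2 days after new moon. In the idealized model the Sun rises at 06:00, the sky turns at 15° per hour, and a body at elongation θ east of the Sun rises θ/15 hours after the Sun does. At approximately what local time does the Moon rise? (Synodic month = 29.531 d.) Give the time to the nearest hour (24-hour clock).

19:00

Elongation θ = 360° × 16.2/29.531 ≈ 197.5°.
At 15° of sky rotation per hour, 197.5° corresponds to a 13.17 h lag.
06:00 + 13.17 h ≈ 19:10 → 19:00 to the nearest hour.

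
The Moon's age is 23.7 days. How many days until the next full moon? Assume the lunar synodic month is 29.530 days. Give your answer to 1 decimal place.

Full moon is 0.5 of the way through the cycle: age 0.5 × 29.530 = 14.765 d.
Already past this cycle's full moon; the next is at 14.765 + 29.530 = 44.295 d, so 44.295 − 23.7 = 20.595 days.

20.6 days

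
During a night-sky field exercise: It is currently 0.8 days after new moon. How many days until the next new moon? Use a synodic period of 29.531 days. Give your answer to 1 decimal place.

28.7 days

The next new moon completes the synodic month: 29.531 − 0.8 = 28.731 days.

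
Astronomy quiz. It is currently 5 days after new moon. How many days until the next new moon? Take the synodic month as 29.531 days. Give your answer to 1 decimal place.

24.5 days

The next new moon completes the synodic month: 29.531 − 5 = 24.531 days.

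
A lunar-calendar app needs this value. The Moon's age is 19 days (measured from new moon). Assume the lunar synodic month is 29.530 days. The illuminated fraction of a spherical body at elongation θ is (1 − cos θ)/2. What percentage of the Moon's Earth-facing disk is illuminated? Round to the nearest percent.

81%

Elongation θ = 360° × 19/29.530 ≈ 231.6°.
Illuminated fraction = (1 − cos 231.6°)/2 = (1 − (-0.621))/2 ≈ 0.810, so 81%.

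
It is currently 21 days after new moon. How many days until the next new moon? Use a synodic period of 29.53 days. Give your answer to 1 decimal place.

8.5 days

One full lunation from the last new moon is 29.53 d; remaining = 29.53 − 21 = 8.530 d.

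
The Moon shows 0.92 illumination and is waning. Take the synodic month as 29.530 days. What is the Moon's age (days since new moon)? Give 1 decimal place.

cos θ = 1 − 2f = -0.840, giving a principal value of 147.1°.
A waning Moon lies in 180°–360°, so θ = 360° − 147.1° = 212.9°.
That fraction of the synodic month is 212.9/360 × 29.530 d ≈ 17.46 d.

17.5 days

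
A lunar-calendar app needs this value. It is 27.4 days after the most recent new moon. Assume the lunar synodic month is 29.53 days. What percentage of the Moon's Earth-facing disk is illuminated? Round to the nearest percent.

Phase angle: θ = 360°·(27.4 d)/(29.53 d) = 334.0°.
With cos θ = 0.899, the lit fraction is (1 − 0.899)/2 ≈ 0.050, so 5%.

5%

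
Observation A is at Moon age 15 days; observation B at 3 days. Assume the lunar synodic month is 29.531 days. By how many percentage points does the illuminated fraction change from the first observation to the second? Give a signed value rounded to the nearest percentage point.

First observation: θ = 360°·15/29.531 = 182.9°, so f = 0.999.
Second observation: θ = 36.6°, f = 0.098.
Δf = 0.098 − 0.999 = -0.901, i.e. -90 pp.

-90 percentage points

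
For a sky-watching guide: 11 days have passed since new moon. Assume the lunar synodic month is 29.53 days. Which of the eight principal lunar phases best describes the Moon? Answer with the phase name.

At 11/29.53 of the cycle, θ ≈ 134° — the waxing gibbous range.

waxing gibbous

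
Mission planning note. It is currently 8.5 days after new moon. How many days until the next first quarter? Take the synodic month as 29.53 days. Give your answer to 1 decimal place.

28.4 days

First quarter is 0.25 of the way through the cycle: age 0.25 × 29.53 = 7.383 d.
Already past this cycle's first quarter; the next is at 7.383 + 29.53 = 36.913 d, so 36.913 − 8.5 = 28.413 days.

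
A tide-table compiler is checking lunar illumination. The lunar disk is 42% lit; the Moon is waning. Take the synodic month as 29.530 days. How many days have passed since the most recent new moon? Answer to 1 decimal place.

22.9 days

cos θ = 1 − 2f = 0.160, giving a principal value of 80.8°.
A waning Moon lies in 180°–360°, so θ = 360° − 80.8° = 279.2°.
That fraction of the synodic month is 279.2/360 × 29.530 d ≈ 22.90 d.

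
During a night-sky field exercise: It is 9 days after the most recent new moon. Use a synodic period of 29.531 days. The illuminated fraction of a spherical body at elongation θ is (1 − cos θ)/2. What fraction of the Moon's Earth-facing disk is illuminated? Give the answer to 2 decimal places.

0.67

The Moon has covered 9/29.531 of its cycle, so θ ≈ 360° × 9/29.531 = 109.7°.
cos 109.7° = (-0.337), so f = (1 − (-0.337))/2 = 0.669.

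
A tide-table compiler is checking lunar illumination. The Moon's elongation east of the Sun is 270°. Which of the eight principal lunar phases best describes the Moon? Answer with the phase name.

last quarter

270° lies in the last quarter sector of the 8-phase cycle.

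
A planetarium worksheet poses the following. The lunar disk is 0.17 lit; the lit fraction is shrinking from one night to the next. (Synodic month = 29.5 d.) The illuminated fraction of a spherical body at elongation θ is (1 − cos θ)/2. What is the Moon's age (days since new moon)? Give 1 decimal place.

25.5 days

Invert f = (1 − cos θ)/2 to get cos θ = 1 − 2(0.17) = 0.660, hence θ₀ = arccos 0.660 = 48.7°.
Since the Moon is past full (waning), take the reflex angle: θ = 360° − 48.7° = 311.3°.
That fraction of the synodic month is 311.3/360 × 29.5 d ≈ 25.51 d.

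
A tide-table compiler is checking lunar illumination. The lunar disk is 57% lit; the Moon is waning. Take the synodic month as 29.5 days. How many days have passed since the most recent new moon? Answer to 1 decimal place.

21.5 days

Invert f = (1 − cos θ)/2 to get cos θ = 1 − 2(0.57) = -0.140, hence θ₀ = arccos -0.140 = 98.0°.
Since the Moon is past full (waning), take the reflex angle: θ = 360° − 98.0° = 262.0°.
That fraction of the synodic month is 262.0/360 × 29.5 d ≈ 21.47 d.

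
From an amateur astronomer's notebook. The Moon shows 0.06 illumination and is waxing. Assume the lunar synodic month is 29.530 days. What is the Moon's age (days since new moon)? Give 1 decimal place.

2.3 days

cos θ = 1 − 2f = 0.880, giving a principal value of 28.4°.
Before full moon the principal value applies: θ = 28.4°.
Age = 29.530 × 28.4°/360° ≈ 2.33 days.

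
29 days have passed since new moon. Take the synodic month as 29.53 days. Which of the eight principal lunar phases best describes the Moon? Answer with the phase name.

At 29/29.53 of the cycle, θ ≈ 354° — the new moon range.

new moon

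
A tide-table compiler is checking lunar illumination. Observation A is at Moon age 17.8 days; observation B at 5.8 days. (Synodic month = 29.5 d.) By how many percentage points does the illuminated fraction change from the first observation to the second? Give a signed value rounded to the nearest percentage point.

-56 percentage points

First observation: θ = 360°·17.8/29.5 = 217.2°, so f = 0.898.
Second observation: θ = 70.8°, f = 0.335.
Δf = 0.335 − 0.898 = -0.563, i.e. -56 pp.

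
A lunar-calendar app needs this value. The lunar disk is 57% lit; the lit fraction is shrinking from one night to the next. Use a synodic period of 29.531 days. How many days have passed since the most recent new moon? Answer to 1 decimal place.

cos θ = 1 − 2f = -0.140, giving a principal value of 98.0°.
Since the Moon is past full (waning), take the reflex angle: θ = 360° − 98.0° = 262.0°.
Age = 29.531 × 262.0°/360° ≈ 21.49 days.

21.5 days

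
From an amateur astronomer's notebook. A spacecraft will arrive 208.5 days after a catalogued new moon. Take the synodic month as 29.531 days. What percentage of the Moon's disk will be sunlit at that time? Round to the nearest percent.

4%

Reduce mod P: 208.5 − 7×29.531 = 1.78 d into the current lunation.
The Moon has covered 1.78/29.531 of its cycle, so θ ≈ 360° × 1.78/29.531 = 21.7°.
cos 21.7° = 0.929, so f = (1 − 0.929)/2 = 0.036, so 4%.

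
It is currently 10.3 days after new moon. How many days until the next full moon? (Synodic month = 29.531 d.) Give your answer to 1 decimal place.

Full moon occurs at elongation 180°, i.e. at age 29.531 × 180/360 = 14.765 d.
That is 14.765 − 10.3 = 4.465 days ahead.

4.5 days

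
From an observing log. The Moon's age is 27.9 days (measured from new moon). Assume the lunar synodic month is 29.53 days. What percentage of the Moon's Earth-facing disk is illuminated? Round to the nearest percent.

Elongation θ = 360° × 27.9/29.53 ≈ 340.1°.
Illuminated fraction = (1 − cos 340.1°)/2 = (1 − 0.940)/2 ≈ 0.030, so 3%.

3%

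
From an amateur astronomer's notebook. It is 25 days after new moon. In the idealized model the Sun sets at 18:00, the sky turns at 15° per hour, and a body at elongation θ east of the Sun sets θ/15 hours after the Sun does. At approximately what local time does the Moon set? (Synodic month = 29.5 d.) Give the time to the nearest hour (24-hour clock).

14:00

The Moon has covered 25/29.5 of its cycle, so θ ≈ 360° × 25/29.5 = 305.1°.
The Moon trails the Sun by θ/15 = 305.1/15 ≈ 20.34 hours.
18:00 + 20.34 h ≈ 14:20 → 14:00 to the nearest hour.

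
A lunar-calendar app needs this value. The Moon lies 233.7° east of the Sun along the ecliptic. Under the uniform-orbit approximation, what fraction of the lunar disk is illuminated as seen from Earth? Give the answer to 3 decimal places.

Half-versine of 233.7°: (1 − (-0.592))/2 = 0.796.

0.796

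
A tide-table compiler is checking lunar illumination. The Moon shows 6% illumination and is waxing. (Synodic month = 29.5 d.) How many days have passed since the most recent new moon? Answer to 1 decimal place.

cos θ = 1 − 2f = 0.880, giving a principal value of 28.4°.
The Moon is waxing (0°–180°), so θ = 28.4° directly.
Age = 29.5 × 28.4°/360° ≈ 2.32 days.

2.3 days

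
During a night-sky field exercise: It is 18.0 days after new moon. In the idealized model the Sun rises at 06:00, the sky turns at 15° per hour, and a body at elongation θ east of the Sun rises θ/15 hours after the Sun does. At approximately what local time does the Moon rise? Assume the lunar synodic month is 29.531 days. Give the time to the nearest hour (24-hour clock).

The Moon has covered 18.0/29.531 of its cycle, so θ ≈ 360° × 18.0/29.531 = 219.4°.
At 15° of sky rotation per hour, 219.4° corresponds to a 14.63 h lag.
06:00 + 14.63 h ≈ 20:38 → 21:00 to the nearest hour.

21:00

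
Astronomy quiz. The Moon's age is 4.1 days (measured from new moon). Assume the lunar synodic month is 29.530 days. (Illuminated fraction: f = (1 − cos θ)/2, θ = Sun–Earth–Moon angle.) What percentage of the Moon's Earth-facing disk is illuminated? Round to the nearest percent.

The Moon has covered 4.1/29.530 of its cycle, so θ ≈ 360° × 4.1/29.530 = 50.0°.
With cos θ = 0.643, the lit fraction is (1 − 0.643)/2 ≈ 0.178, so 18%.

18%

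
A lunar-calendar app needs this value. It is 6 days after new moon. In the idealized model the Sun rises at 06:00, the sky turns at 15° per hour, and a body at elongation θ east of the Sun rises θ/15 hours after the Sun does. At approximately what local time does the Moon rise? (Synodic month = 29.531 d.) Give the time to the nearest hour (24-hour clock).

The Moon has covered 6/29.531 of its cycle, so θ ≈ 360° × 6/29.531 = 73.1°.
Delay after the Sun = 73.1° / (15°/h) ≈ 4.88 h.
06:00 + 4.88 h ≈ 10:53 → 11:00 to the nearest hour.

11:00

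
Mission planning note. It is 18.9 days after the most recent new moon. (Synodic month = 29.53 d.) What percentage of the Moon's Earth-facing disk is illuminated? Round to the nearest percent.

82%

Phase angle: θ = 360°·(18.9 d)/(29.53 d) = 230.4°.
With cos θ = (-0.637), the lit fraction is (1 − (-0.637))/2 ≈ 0.819, so 82%.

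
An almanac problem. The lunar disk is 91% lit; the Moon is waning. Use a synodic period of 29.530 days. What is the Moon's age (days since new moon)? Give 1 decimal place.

17.6 days

From f = (1 − cos θ)/2: cos θ = 1 − 2×0.91 = -0.820; arccos → 145.1°.
Since the Moon is past full (waning), take the reflex angle: θ = 360° − 145.1° = 214.9°.
That fraction of the synodic month is 214.9/360 × 29.530 d ≈ 17.63 d.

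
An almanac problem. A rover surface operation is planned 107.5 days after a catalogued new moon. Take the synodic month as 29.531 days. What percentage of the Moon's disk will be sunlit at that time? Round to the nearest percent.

82%

107.5 d spans 3 complete synodic months (3 × 29.531 = 88.59 d) plus 18.91 d.
Elongation θ = 360° × 18.91/29.531 ≈ 230.5°.
Illuminated fraction = (1 − cos 230.5°)/2 = (1 − (-0.636))/2 ≈ 0.818, so 82%.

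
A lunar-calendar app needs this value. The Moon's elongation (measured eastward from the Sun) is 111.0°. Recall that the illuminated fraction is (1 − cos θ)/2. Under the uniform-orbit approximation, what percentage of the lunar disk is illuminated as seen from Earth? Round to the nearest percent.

68%

f = (1 − cos 111.0°)/2 = (1 − (-0.358))/2 ≈ 0.679, i.e. 68%.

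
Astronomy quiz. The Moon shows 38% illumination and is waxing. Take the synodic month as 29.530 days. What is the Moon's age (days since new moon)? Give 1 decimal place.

From f = (1 − cos θ)/2: cos θ = 1 − 2×0.38 = 0.240; arccos → 76.1°.
Before full moon the principal value applies: θ = 76.1°.
That fraction of the synodic month is 76.1/360 × 29.530 d ≈ 6.24 d.

6.2 days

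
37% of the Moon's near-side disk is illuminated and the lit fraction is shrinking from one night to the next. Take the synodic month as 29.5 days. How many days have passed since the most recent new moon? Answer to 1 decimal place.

Invert f = (1 − cos θ)/2 to get cos θ = 1 − 2(0.37) = 0.260, hence θ₀ = arccos 0.260 = 74.9°.
Since the Moon is past full (waning), take the reflex angle: θ = 360° − 74.9° = 285.1°.
Age = 29.5 × 285.1°/360° ≈ 23.36 days.

23.4 days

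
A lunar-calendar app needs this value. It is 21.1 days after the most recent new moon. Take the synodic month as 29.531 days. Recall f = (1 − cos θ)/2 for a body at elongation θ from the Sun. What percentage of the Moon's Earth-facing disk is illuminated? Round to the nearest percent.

61%

The Moon has covered 21.1/29.531 of its cycle, so θ ≈ 360° × 21.1/29.531 = 257.2°.
Illuminated fraction = (1 − cos 257.2°)/2 = (1 − (-0.221))/2 ≈ 0.611, so 61%.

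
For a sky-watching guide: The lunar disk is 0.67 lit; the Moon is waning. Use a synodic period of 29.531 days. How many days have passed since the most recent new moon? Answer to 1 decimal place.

20.5 days

cos θ = 1 − 2f = -0.340, giving a principal value of 109.9°.
Waning ⇒ past full, so θ = 360° − 109.9° = 250.1°.
That fraction of the synodic month is 250.1/360 × 29.531 d ≈ 20.52 d.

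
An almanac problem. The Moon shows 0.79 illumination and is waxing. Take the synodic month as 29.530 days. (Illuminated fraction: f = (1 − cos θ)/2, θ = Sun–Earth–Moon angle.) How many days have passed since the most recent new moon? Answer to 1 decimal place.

10.3 days

Invert f = (1 − cos θ)/2 to get cos θ = 1 − 2(0.79) = -0.580, hence θ₀ = arccos -0.580 = 125.5°.
The Moon is waxing (0°–180°), so θ = 125.5° directly.
Age = 29.530 × 125.5°/360° ≈ 10.29 days.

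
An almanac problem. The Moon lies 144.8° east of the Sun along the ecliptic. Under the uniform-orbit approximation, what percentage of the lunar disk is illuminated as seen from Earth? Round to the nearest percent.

91%

f = (1 − cos 144.8°)/2 = (1 − (-0.817))/2 ≈ 0.909, i.e. 91%.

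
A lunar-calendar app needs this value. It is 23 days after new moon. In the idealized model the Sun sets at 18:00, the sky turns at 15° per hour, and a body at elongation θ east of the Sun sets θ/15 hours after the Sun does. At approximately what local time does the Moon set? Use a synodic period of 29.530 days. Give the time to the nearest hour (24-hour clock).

The Moon has covered 23/29.530 of its cycle, so θ ≈ 360° × 23/29.530 = 280.4°.
At 15° of sky rotation per hour, 280.4° corresponds to a 18.69 h lag.
18:00 + 18.69 h ≈ 12:42 → 13:00 to the nearest hour.

13:00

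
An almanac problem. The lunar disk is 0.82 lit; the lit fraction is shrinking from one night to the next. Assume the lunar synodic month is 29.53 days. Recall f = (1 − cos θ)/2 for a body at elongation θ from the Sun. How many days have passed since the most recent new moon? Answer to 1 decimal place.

cos θ = 1 − 2f = -0.640, giving a principal value of 129.8°.
Since the Moon is past full (waning), take the reflex angle: θ = 360° − 129.8° = 230.2°.
Age = 29.53 × 230.2°/360° ≈ 18.88 days.

18.9 days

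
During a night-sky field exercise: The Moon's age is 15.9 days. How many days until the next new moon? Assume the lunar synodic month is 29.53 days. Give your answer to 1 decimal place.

13.6 days

The next new moon completes the synodic month: 29.53 − 15.9 = 13.630 days.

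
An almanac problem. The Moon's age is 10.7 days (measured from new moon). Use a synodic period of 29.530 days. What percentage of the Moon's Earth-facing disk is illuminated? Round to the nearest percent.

82%

The Moon has covered 10.7/29.530 of its cycle, so θ ≈ 360° × 10.7/29.530 = 130.4°.
cos 130.4° = (-0.649), so f = (1 − (-0.649))/2 = 0.824, so 82%.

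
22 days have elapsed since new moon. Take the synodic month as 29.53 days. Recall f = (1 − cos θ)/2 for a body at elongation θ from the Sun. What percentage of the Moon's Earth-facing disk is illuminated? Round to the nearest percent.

52%

Elongation θ = 360° × 22/29.53 ≈ 268.2°.
With cos θ = (-0.031), the lit fraction is (1 − (-0.031))/2 ≈ 0.516, so 52%.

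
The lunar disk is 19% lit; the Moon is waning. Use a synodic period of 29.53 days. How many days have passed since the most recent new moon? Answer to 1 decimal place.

25.3 days

Invert f = (1 − cos θ)/2 to get cos θ = 1 − 2(0.19) = 0.620, hence θ₀ = arccos 0.620 = 51.7°.
Waning ⇒ past full, so θ = 360° − 51.7° = 308.3°.
That fraction of the synodic month is 308.3/360 × 29.53 d ≈ 25.29 d.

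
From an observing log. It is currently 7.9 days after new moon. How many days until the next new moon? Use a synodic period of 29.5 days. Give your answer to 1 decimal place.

One full lunation from the last new moon is 29.5 d; remaining = 29.5 − 7.9 = 21.600 d.

21.6 days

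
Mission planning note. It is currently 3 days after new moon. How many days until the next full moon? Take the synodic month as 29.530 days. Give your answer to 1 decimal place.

Full moon occurs at elongation 180°, i.e. at age 29.530 × 180/360 = 14.765 d.
So 11.765 days remain (14.765 − 3).

11.8 days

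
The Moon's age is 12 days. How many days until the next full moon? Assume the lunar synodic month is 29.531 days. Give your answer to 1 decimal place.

2.8 days

Full moon occurs at elongation 180°, i.e. at age 29.531 × 180/360 = 14.765 d.
That is 14.765 − 12 = 2.765 days ahead.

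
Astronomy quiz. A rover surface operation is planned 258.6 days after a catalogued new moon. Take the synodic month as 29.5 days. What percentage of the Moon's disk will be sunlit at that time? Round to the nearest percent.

258.6/29.5 = 8.766 lunations, so 8 complete cycles and 22.60 d into the next.
The Moon has covered 22.60/29.5 of its cycle, so θ ≈ 360° × 22.60/29.5 = 275.8°.
Illuminated fraction = (1 − cos 275.8°)/2 = (1 − 0.101)/2 ≈ 0.450, so 45%.

45%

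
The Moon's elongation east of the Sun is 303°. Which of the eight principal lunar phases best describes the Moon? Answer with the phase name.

waning crescent

303° lies in the waning crescent sector of the 8-phase cycle.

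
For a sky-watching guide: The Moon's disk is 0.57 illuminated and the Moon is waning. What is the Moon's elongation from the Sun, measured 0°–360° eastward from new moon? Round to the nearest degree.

262°

cos θ = 1 − 2f = -0.140, giving a principal value of 98.0°.
Since the Moon is past full (waning), take the reflex angle: θ = 360° − 98.0° = 262.0°.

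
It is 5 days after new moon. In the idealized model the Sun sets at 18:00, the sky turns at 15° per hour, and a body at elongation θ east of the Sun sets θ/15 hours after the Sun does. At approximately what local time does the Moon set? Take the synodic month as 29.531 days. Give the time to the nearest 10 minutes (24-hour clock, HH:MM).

22:00

Elongation θ = 360° × 5/29.531 ≈ 61.0°.
Delay after the Sun = 61.0° / (15°/h) ≈ 4.06 h.
18:00 + 4.064 h ≈ 22:04 → 22:00 to the nearest ten minutes.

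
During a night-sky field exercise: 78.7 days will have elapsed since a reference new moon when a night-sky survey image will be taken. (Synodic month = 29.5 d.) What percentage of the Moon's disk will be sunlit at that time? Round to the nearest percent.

78.7 d spans 2 complete synodic months (2 × 29.5 = 59.00 d) plus 19.70 d.
Phase angle: θ = 360°·(19.70 d)/(29.5 d) = 240.4°.
With cos θ = (-0.494), the lit fraction is (1 − (-0.494))/2 ≈ 0.747, so 75%.

75%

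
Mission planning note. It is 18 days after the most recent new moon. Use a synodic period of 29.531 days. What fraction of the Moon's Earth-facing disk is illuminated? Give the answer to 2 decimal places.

Phase angle: θ = 360°·(18 d)/(29.531 d) = 219.4°.
With cos θ = (-0.772), the lit fraction is (1 − (-0.772))/2 ≈ 0.886.

0.89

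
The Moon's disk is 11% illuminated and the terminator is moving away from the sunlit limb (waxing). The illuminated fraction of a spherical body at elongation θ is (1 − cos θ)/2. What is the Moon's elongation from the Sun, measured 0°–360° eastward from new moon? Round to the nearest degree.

39°

Invert f = (1 − cos θ)/2 to get cos θ = 1 − 2(0.11) = 0.780, hence θ₀ = arccos 0.780 = 38.7°.
Waxing ⇒ before full, so θ = 38.7°.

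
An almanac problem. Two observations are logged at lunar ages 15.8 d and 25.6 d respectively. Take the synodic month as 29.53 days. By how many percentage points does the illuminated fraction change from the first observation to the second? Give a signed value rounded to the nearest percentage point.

-82 percentage points

First observation: θ = 360°·15.8/29.53 = 192.6°, so f = 0.988.
Second observation: θ = 312.1°, f = 0.165.
Δf = 0.165 − 0.988 = -0.823, i.e. -82 pp.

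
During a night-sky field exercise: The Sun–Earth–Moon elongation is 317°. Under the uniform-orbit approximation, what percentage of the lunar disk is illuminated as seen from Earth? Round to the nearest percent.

13%

Half-versine of 317°: (1 − 0.731)/2 = 0.134, i.e. 13%.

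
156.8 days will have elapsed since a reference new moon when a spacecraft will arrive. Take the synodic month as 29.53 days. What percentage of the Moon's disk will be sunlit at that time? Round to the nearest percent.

156.8 d spans 5 complete synodic months (5 × 29.53 = 147.65 d) plus 9.15 d.
Phase angle: θ = 360°·(9.15 d)/(29.53 d) = 111.5°.
cos 111.5° = (-0.367), so f = (1 − (-0.367))/2 = 0.684, so 68%.

68%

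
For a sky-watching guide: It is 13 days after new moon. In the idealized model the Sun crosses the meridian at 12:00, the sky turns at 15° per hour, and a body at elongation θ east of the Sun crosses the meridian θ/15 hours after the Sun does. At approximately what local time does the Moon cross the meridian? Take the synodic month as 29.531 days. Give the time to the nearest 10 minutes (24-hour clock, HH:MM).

The Moon has covered 13/29.531 of its cycle, so θ ≈ 360° × 13/29.531 = 158.5°.
At 15° of sky rotation per hour, 158.5° corresponds to a 10.57 h lag.
12:00 + 10.565 h ≈ 22:34 → 22:30 to the nearest ten minutes.

22:30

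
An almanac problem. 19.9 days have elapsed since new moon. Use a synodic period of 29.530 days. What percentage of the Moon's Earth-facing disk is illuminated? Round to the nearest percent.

Elongation θ = 360° × 19.9/29.530 ≈ 242.6°.
cos 242.6° = (-0.460), so f = (1 − (-0.460))/2 = 0.730, so 73%.

73%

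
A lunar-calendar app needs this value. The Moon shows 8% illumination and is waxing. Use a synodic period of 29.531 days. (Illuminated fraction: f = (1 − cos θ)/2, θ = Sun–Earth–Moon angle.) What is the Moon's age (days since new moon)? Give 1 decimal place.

2.7 days

From f = (1 − cos θ)/2: cos θ = 1 − 2×0.08 = 0.840; arccos → 32.9°.
Waxing ⇒ before full, so θ = 32.9°.
At 360°/29.531 d per day, 32.9° corresponds to 2.70 days.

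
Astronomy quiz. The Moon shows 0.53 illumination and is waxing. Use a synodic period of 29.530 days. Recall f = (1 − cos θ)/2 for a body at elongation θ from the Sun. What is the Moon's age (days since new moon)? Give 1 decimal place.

Invert f = (1 − cos θ)/2 to get cos θ = 1 − 2(0.53) = -0.060, hence θ₀ = arccos -0.060 = 93.4°.
The Moon is waxing (0°–180°), so θ = 93.4° directly.
That fraction of the synodic month is 93.4/360 × 29.530 d ≈ 7.66 d.

7.7 days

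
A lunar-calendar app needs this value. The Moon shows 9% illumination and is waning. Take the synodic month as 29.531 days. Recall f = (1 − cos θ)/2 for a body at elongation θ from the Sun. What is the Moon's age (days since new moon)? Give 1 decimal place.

26.7 days

cos θ = 1 − 2f = 0.820, giving a principal value of 34.9°.
A waning Moon lies in 180°–360°, so θ = 360° − 34.9° = 325.1°.
At 360°/29.531 d per day, 325.1° corresponds to 26.67 days.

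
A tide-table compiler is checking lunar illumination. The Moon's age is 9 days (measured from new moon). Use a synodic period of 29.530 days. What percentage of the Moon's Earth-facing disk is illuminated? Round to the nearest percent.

67%

The Moon has covered 9/29.530 of its cycle, so θ ≈ 360° × 9/29.530 = 109.7°.
cos 109.7° = (-0.337), so f = (1 − (-0.337))/2 = 0.669, so 67%.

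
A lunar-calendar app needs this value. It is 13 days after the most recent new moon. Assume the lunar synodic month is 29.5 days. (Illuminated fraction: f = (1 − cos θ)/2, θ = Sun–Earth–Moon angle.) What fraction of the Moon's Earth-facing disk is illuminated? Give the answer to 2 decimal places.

The Moon has covered 13/29.5 of its cycle, so θ ≈ 360° × 13/29.5 = 158.6°.
With cos θ = (-0.931), the lit fraction is (1 − (-0.931))/2 ≈ 0.966.

0.97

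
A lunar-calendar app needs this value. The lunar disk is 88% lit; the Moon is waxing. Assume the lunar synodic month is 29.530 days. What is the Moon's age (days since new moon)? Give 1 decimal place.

From f = (1 − cos θ)/2: cos θ = 1 − 2×0.88 = -0.760; arccos → 139.5°.
Before full moon the principal value applies: θ = 139.5°.
Age = 29.530 × 139.5°/360° ≈ 11.44 days.

11.4 days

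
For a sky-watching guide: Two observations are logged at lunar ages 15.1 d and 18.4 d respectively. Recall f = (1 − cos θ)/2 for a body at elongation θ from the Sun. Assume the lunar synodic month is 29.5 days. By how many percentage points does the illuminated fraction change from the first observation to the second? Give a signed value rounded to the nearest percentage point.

First observation: θ = 360°·15.1/29.5 = 184.3°, so f = 0.999.
Second observation: θ = 224.5°, f = 0.856.
Δf = 0.856 − 0.999 = -0.142, i.e. -14 pp.

-14 pp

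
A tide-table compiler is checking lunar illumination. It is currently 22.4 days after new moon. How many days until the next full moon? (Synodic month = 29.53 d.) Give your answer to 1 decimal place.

21.9 days

Full moon occurs at elongation 180°, i.e. at age 29.53 × 180/360 = 14.765 d.
This lunation's full moon (14.765 d) has passed, so add one period: 44.295 − 22.4 = 21.895 days.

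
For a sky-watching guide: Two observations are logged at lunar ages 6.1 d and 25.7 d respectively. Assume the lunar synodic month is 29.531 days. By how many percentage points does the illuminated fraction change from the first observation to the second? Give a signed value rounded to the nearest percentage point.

-21 percentage points

First observation: θ = 360°·6.1/29.531 = 74.4°, so f = 0.365.
Second observation: θ = 313.3°, f = 0.157.
Δf = 0.157 − 0.365 = -0.208, i.e. -21 pp.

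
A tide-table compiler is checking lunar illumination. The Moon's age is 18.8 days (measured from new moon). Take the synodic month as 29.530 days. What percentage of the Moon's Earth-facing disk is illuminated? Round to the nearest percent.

Phase angle: θ = 360°·(18.8 d)/(29.530 d) = 229.2°.
cos 229.2° = (-0.654), so f = (1 − (-0.654))/2 = 0.827, so 83%.

83%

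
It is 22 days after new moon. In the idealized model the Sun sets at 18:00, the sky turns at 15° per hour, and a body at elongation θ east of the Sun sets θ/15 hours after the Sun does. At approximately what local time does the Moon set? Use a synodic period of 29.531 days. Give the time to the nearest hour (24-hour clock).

The Moon has covered 22/29.531 of its cycle, so θ ≈ 360° × 22/29.531 = 268.2°.
The Moon trails the Sun by θ/15 = 268.2/15 ≈ 17.88 hours.
18:00 + 17.88 h ≈ 11:53 → 12:00 to the nearest hour.

12:00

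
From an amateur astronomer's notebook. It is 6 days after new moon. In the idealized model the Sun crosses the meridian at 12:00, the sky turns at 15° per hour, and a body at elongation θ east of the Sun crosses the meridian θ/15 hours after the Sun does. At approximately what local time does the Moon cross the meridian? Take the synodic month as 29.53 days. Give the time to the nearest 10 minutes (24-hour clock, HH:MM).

16:50

Phase angle: θ = 360°·(6 d)/(29.53 d) = 73.1°.
At 15° of sky rotation per hour, 73.1° corresponds to a 4.88 h lag.
12:00 + 4.876 h ≈ 16:53 → 16:50 to the nearest ten minutes.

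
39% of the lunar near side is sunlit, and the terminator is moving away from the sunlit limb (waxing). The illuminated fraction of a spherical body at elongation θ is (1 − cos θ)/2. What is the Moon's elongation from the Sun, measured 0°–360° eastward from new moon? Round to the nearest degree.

Invert f = (1 − cos θ)/2 to get cos θ = 1 − 2(0.39) = 0.220, hence θ₀ = arccos 0.220 = 77.3°.
Before full moon the principal value applies: θ = 77.3°.

77°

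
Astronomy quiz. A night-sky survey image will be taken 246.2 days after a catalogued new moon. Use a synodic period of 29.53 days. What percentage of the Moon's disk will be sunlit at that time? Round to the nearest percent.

76%

Reduce mod P: 246.2 − 8×29.53 = 9.96 d into the current lunation.
Phase angle: θ = 360°·(9.96 d)/(29.53 d) = 121.4°.
cos 121.4° = (-0.521), so f = (1 − (-0.521))/2 = 0.761, so 76%.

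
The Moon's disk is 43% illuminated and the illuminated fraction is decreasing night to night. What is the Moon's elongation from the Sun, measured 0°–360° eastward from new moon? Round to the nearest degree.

278°

cos θ = 1 − 2f = 0.140, giving a principal value of 82.0°.
A waning Moon lies in 180°–360°, so θ = 360° − 82.0° = 278.0°.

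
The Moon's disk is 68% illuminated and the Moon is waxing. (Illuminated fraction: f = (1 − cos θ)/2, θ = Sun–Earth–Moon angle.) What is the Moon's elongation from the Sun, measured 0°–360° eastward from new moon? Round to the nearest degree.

Invert f = (1 − cos θ)/2 to get cos θ = 1 − 2(0.68) = -0.360, hence θ₀ = arccos -0.360 = 111.1°.
The Moon is waxing (0°–180°), so θ = 111.1° directly.

111°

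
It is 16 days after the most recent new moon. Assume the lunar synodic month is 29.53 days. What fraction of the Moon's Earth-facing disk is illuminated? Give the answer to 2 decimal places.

0.98

Phase angle: θ = 360°·(16 d)/(29.53 d) = 195.1°.
With cos θ = (-0.966), the lit fraction is (1 − (-0.966))/2 ≈ 0.983.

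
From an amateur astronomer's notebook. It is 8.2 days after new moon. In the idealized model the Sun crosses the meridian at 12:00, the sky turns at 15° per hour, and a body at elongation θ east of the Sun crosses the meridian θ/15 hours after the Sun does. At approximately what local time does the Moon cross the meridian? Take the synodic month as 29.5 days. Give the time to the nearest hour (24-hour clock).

The Moon has covered 8.2/29.5 of its cycle, so θ ≈ 360° × 8.2/29.5 = 100.1°.
The Moon trails the Sun by θ/15 = 100.1/15 ≈ 6.67 hours.
12:00 + 6.67 h ≈ 18:40 → 19:00 to the nearest hour.

19:00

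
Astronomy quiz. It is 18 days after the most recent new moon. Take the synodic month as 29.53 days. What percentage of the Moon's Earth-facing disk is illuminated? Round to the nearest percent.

89%

Phase angle: θ = 360°·(18 d)/(29.53 d) = 219.4°.
cos 219.4° = (-0.772), so f = (1 − (-0.772))/2 = 0.886, so 89%.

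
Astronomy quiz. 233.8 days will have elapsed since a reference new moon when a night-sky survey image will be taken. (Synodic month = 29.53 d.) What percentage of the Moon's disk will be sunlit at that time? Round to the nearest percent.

Reduce mod P: 233.8 − 7×29.53 = 27.09 d into the current lunation.
The Moon has covered 27.09/29.53 of its cycle, so θ ≈ 360° × 27.09/29.53 = 330.3°.
cos 330.3° = 0.868, so f = (1 − 0.868)/2 = 0.066, so 7%.

7%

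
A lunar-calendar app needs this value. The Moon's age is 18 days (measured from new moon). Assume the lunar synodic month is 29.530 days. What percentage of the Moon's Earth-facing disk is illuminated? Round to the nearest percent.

The Moon has covered 18/29.530 of its cycle, so θ ≈ 360° × 18/29.530 = 219.4°.
Illuminated fraction = (1 − cos 219.4°)/2 = (1 − (-0.772))/2 ≈ 0.886, so 89%.

89%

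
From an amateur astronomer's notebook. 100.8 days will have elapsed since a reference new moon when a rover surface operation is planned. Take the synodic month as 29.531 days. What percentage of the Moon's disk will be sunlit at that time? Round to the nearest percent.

93%

100.8 d spans 3 complete synodic months (3 × 29.531 = 88.59 d) plus 12.21 d.
Elongation θ = 360° × 12.21/29.531 ≈ 148.8°.
Illuminated fraction = (1 − cos 148.8°)/2 = (1 − (-0.855))/2 ≈ 0.928, so 93%.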